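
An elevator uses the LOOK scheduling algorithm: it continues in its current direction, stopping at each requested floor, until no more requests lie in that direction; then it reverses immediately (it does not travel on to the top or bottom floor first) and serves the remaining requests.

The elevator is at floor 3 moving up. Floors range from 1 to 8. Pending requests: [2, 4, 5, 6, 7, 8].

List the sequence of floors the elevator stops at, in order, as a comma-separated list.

Answer: 4, 5, 6, 7, 8, 2

Derivation:
Current: 3, moving UP
Serve above first (ascending): [4, 5, 6, 7, 8]
Then reverse, serve below (descending): [2]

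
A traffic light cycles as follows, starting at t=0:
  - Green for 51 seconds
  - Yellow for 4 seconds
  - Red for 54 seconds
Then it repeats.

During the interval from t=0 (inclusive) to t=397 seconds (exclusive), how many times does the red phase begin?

Cycle = 51+4+54 = 109s
red phase starts at t = k*109 + 55 for k=0,1,2,...
Need k*109+55 < 397 → k < 3.138
k ∈ {0, ..., 3} → 4 starts

Answer: 4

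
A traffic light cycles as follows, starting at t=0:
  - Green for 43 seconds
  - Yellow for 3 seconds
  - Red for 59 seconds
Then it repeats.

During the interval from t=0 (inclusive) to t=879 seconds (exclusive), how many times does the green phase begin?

Answer: 9

Derivation:
Cycle = 43+3+59 = 105s
green phase starts at t = k*105 + 0 for k=0,1,2,...
Need k*105+0 < 879 → k < 8.371
k ∈ {0, ..., 8} → 9 starts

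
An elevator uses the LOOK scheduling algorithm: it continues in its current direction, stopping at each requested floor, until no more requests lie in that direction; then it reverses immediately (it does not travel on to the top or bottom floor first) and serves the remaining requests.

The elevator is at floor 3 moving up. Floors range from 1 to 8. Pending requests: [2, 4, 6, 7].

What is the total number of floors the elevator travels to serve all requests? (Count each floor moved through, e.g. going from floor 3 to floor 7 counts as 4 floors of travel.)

Start at floor 3 moving up, LOOK stop order: [4, 6, 7, 2]
  3 → 4: |4-3| = 1, total = 1
  4 → 6: |6-4| = 2, total = 3
  6 → 7: |7-6| = 1, total = 4
  7 → 2: |2-7| = 5, total = 9

Answer: 9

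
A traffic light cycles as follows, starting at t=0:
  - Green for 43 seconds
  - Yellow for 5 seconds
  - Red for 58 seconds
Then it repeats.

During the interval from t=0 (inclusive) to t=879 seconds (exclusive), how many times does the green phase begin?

Cycle = 43+5+58 = 106s
green phase starts at t = k*106 + 0 for k=0,1,2,...
Need k*106+0 < 879 → k < 8.292
k ∈ {0, ..., 8} → 9 starts

Answer: 9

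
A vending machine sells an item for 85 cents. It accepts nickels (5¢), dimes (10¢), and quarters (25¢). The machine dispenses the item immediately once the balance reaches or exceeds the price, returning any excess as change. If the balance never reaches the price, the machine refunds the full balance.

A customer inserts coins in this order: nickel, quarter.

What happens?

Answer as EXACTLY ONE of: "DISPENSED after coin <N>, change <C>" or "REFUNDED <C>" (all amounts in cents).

Answer: REFUNDED 30

Derivation:
Price: 85¢
Coin 1 (nickel, 5¢): balance = 5¢
Coin 2 (quarter, 25¢): balance = 30¢
All coins inserted, balance 30¢ < price 85¢ → REFUND 30¢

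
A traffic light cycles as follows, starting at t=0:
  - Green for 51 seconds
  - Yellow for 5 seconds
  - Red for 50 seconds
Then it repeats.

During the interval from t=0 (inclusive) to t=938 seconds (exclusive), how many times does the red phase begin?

Cycle = 51+5+50 = 106s
red phase starts at t = k*106 + 56 for k=0,1,2,...
Need k*106+56 < 938 → k < 8.321
k ∈ {0, ..., 8} → 9 starts

Answer: 9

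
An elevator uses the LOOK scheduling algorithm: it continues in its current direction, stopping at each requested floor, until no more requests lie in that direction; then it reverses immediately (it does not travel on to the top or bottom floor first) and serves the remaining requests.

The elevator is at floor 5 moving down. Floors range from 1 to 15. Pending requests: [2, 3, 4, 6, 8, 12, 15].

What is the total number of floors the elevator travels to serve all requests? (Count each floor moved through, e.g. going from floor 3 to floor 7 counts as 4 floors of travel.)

Start at floor 5 moving down, LOOK stop order: [4, 3, 2, 6, 8, 12, 15]
  5 → 4: |4-5| = 1, total = 1
  4 → 3: |3-4| = 1, total = 2
  3 → 2: |2-3| = 1, total = 3
  2 → 6: |6-2| = 4, total = 7
  6 → 8: |8-6| = 2, total = 9
  8 → 12: |12-8| = 4, total = 13
  12 → 15: |15-12| = 3, total = 16

Answer: 16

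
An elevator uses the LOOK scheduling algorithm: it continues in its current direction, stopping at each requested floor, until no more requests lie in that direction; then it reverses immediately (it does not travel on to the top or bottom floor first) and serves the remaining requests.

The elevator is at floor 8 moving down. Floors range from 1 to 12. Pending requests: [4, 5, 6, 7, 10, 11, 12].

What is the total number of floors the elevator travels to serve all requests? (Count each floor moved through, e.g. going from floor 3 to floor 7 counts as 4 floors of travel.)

Start at floor 8 moving down, LOOK stop order: [7, 6, 5, 4, 10, 11, 12]
  8 → 7: |7-8| = 1, total = 1
  7 → 6: |6-7| = 1, total = 2
  6 → 5: |5-6| = 1, total = 3
  5 → 4: |4-5| = 1, total = 4
  4 → 10: |10-4| = 6, total = 10
  10 → 11: |11-10| = 1, total = 11
  11 → 12: |12-11| = 1, total = 12

Answer: 12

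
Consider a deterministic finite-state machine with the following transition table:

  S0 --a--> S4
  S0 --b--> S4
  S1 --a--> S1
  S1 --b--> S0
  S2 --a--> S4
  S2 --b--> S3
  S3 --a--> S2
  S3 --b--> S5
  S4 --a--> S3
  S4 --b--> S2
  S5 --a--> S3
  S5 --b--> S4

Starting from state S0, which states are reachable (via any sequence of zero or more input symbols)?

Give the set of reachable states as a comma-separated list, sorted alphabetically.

Answer: S0, S2, S3, S4, S5

Derivation:
BFS from S0:
  visit S0: S0--a-->S4 (new), S0--b-->S4 (seen)
  visit S4: S4--a-->S3 (new), S4--b-->S2 (new)
  visit S3: S3--a-->S2 (seen), S3--b-->S5 (new)
  visit S2: S2--a-->S4 (seen), S2--b-->S3 (seen)
  visit S5: S5--a-->S3 (seen), S5--b-->S4 (seen)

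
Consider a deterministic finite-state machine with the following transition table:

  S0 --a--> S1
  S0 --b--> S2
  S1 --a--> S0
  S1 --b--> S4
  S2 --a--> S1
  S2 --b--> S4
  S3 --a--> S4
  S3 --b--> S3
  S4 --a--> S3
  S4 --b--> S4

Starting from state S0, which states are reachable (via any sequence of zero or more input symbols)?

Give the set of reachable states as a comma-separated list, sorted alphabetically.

Answer: S0, S1, S2, S3, S4

Derivation:
BFS from S0:
  visit S0: S0--a-->S1 (new), S0--b-->S2 (new)
  visit S1: S1--a-->S0 (seen), S1--b-->S4 (new)
  visit S2: S2--a-->S1 (seen), S2--b-->S4 (seen)
  visit S4: S4--a-->S3 (new), S4--b-->S4 (seen)
  visit S3: S3--a-->S4 (seen), S3--b-->S3 (seen)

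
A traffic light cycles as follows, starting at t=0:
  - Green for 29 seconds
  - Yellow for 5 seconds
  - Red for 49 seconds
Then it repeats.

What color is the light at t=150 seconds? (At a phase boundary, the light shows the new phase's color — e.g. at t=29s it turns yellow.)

Answer: red

Derivation:
Cycle length = 29 + 5 + 49 = 83s
t = 150, phase_t = 150 mod 83 = 67
67 >= 34 → RED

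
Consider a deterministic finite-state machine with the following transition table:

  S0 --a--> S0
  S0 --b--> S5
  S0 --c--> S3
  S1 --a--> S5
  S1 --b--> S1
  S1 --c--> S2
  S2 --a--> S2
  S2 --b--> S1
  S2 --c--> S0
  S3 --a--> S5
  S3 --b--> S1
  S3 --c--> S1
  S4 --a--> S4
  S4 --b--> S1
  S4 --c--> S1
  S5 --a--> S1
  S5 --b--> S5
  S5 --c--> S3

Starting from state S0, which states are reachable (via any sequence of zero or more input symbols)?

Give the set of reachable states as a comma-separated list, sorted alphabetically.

BFS from S0:
  visit S0: S0--a-->S0 (seen), S0--b-->S5 (new), S0--c-->S3 (new)
  visit S5: S5--a-->S1 (new), S5--b-->S5 (seen), S5--c-->S3 (seen)
  visit S3: S3--a-->S5 (seen), S3--b-->S1 (seen), S3--c-->S1 (seen)
  visit S1: S1--a-->S5 (seen), S1--b-->S1 (seen), S1--c-->S2 (new)
  visit S2: S2--a-->S2 (seen), S2--b-->S1 (seen), S2--c-->S0 (seen)

Answer: S0, S1, S2, S3, S5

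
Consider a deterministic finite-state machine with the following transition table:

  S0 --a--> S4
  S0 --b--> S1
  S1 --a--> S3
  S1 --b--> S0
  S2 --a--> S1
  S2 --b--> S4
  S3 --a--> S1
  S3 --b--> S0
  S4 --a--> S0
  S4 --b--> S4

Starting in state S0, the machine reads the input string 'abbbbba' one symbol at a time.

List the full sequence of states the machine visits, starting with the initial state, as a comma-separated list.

Start: S0
  read 'a': S0 --a--> S4
  read 'b': S4 --b--> S4
  read 'b': S4 --b--> S4
  read 'b': S4 --b--> S4
  read 'b': S4 --b--> S4
  read 'b': S4 --b--> S4
  read 'a': S4 --a--> S0

Answer: S0, S4, S4, S4, S4, S4, S4, S0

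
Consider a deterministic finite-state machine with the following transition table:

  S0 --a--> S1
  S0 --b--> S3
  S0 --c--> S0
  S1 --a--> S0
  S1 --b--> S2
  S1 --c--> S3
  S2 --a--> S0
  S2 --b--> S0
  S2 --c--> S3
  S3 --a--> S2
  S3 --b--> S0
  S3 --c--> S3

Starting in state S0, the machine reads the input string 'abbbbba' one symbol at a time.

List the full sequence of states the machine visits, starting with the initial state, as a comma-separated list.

Start: S0
  read 'a': S0 --a--> S1
  read 'b': S1 --b--> S2
  read 'b': S2 --b--> S0
  read 'b': S0 --b--> S3
  read 'b': S3 --b--> S0
  read 'b': S0 --b--> S3
  read 'a': S3 --a--> S2

Answer: S0, S1, S2, S0, S3, S0, S3, S2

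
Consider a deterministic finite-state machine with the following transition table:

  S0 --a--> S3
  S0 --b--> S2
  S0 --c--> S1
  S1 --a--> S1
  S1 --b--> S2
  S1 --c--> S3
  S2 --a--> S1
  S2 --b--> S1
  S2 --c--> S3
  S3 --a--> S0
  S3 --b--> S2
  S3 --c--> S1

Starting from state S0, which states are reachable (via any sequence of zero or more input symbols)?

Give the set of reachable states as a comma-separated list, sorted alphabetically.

BFS from S0:
  visit S0: S0--a-->S3 (new), S0--b-->S2 (new), S0--c-->S1 (new)
  visit S3: S3--a-->S0 (seen), S3--b-->S2 (seen), S3--c-->S1 (seen)
  visit S2: S2--a-->S1 (seen), S2--b-->S1 (seen), S2--c-->S3 (seen)
  visit S1: S1--a-->S1 (seen), S1--b-->S2 (seen), S1--c-->S3 (seen)

Answer: S0, S1, S2, S3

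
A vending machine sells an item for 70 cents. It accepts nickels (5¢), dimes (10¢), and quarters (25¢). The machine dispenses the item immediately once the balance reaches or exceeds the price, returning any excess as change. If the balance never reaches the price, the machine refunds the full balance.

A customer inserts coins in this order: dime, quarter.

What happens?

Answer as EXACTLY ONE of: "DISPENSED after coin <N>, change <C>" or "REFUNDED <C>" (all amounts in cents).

Price: 70¢
Coin 1 (dime, 10¢): balance = 10¢
Coin 2 (quarter, 25¢): balance = 35¢
All coins inserted, balance 35¢ < price 70¢ → REFUND 35¢

Answer: REFUNDED 35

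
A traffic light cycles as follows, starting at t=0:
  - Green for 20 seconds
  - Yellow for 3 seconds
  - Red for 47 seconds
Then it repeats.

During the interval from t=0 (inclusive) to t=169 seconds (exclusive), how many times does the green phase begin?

Answer: 3

Derivation:
Cycle = 20+3+47 = 70s
green phase starts at t = k*70 + 0 for k=0,1,2,...
Need k*70+0 < 169 → k < 2.414
k ∈ {0, ..., 2} → 3 starts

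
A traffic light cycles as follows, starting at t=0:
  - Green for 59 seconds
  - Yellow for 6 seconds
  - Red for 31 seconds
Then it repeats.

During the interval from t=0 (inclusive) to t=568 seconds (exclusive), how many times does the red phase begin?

Cycle = 59+6+31 = 96s
red phase starts at t = k*96 + 65 for k=0,1,2,...
Need k*96+65 < 568 → k < 5.240
k ∈ {0, ..., 5} → 6 starts

Answer: 6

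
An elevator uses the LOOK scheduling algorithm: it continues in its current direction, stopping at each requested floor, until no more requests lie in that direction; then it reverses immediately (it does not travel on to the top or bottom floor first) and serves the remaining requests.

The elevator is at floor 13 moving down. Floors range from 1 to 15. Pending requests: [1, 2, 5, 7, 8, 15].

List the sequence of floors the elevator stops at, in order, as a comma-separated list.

Answer: 8, 7, 5, 2, 1, 15

Derivation:
Current: 13, moving DOWN
Serve below first (descending): [8, 7, 5, 2, 1]
Then reverse, serve above (ascending): [15]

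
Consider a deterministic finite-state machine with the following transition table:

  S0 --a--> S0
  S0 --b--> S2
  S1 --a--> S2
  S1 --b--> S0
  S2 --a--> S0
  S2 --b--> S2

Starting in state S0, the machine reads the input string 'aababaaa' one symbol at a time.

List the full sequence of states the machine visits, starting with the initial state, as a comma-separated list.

Answer: S0, S0, S0, S2, S0, S2, S0, S0, S0

Derivation:
Start: S0
  read 'a': S0 --a--> S0
  read 'a': S0 --a--> S0
  read 'b': S0 --b--> S2
  read 'a': S2 --a--> S0
  read 'b': S0 --b--> S2
  read 'a': S2 --a--> S0
  read 'a': S0 --a--> S0
  read 'a': S0 --a--> S0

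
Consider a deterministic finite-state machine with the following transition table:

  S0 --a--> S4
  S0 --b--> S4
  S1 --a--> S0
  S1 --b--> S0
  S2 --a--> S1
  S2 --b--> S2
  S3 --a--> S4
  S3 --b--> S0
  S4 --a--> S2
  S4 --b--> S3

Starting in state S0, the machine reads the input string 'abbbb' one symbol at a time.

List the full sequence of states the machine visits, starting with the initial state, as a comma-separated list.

Start: S0
  read 'a': S0 --a--> S4
  read 'b': S4 --b--> S3
  read 'b': S3 --b--> S0
  read 'b': S0 --b--> S4
  read 'b': S4 --b--> S3

Answer: S0, S4, S3, S0, S4, S3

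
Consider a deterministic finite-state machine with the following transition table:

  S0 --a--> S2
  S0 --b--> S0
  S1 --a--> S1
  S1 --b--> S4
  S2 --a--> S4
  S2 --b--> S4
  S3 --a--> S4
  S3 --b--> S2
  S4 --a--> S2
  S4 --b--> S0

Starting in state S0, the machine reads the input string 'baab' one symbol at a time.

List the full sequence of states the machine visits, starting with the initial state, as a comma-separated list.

Answer: S0, S0, S2, S4, S0

Derivation:
Start: S0
  read 'b': S0 --b--> S0
  read 'a': S0 --a--> S2
  read 'a': S2 --a--> S4
  read 'b': S4 --b--> S0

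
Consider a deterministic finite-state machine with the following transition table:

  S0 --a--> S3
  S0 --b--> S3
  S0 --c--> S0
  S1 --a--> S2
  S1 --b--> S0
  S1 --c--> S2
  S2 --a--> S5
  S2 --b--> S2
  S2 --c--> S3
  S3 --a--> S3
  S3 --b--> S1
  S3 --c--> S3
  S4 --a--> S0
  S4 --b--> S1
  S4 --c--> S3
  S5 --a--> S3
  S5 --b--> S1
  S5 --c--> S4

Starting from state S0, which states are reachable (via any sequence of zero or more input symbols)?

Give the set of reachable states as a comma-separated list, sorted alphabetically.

BFS from S0:
  visit S0: S0--a-->S3 (new), S0--b-->S3 (seen), S0--c-->S0 (seen)
  visit S3: S3--a-->S3 (seen), S3--b-->S1 (new), S3--c-->S3 (seen)
  visit S1: S1--a-->S2 (new), S1--b-->S0 (seen), S1--c-->S2 (seen)
  visit S2: S2--a-->S5 (new), S2--b-->S2 (seen), S2--c-->S3 (seen)
  visit S5: S5--a-->S3 (seen), S5--b-->S1 (seen), S5--c-->S4 (new)
  visit S4: S4--a-->S0 (seen), S4--b-->S1 (seen), S4--c-->S3 (seen)

Answer: S0, S1, S2, S3, S4, S5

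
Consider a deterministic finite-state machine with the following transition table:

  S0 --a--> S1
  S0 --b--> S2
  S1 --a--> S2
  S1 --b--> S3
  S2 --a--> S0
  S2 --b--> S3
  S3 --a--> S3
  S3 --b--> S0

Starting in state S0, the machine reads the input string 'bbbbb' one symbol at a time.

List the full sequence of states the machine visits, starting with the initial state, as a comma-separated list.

Start: S0
  read 'b': S0 --b--> S2
  read 'b': S2 --b--> S3
  read 'b': S3 --b--> S0
  read 'b': S0 --b--> S2
  read 'b': S2 --b--> S3

Answer: S0, S2, S3, S0, S2, S3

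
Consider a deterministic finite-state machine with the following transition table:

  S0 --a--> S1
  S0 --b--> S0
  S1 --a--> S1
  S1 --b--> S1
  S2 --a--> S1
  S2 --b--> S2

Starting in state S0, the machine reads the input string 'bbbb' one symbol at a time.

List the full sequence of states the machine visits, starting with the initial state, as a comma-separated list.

Start: S0
  read 'b': S0 --b--> S0
  read 'b': S0 --b--> S0
  read 'b': S0 --b--> S0
  read 'b': S0 --b--> S0

Answer: S0, S0, S0, S0, S0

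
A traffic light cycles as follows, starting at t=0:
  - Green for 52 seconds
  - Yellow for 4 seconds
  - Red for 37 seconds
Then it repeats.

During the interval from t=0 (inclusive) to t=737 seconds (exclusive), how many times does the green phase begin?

Answer: 8

Derivation:
Cycle = 52+4+37 = 93s
green phase starts at t = k*93 + 0 for k=0,1,2,...
Need k*93+0 < 737 → k < 7.925
k ∈ {0, ..., 7} → 8 starts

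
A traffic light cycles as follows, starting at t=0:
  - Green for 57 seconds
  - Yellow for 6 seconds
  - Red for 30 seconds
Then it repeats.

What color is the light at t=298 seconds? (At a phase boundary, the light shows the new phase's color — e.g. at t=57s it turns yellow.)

Cycle length = 57 + 6 + 30 = 93s
t = 298, phase_t = 298 mod 93 = 19
19 < 57 (green end) → GREEN

Answer: green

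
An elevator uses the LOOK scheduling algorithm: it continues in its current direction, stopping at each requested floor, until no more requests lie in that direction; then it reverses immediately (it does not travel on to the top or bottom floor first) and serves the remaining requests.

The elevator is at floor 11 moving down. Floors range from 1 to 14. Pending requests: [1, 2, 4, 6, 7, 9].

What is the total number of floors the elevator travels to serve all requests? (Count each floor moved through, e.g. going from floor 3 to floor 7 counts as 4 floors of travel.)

Start at floor 11 moving down, LOOK stop order: [9, 7, 6, 4, 2, 1]
  11 → 9: |9-11| = 2, total = 2
  9 → 7: |7-9| = 2, total = 4
  7 → 6: |6-7| = 1, total = 5
  6 → 4: |4-6| = 2, total = 7
  4 → 2: |2-4| = 2, total = 9
  2 → 1: |1-2| = 1, total = 10

Answer: 10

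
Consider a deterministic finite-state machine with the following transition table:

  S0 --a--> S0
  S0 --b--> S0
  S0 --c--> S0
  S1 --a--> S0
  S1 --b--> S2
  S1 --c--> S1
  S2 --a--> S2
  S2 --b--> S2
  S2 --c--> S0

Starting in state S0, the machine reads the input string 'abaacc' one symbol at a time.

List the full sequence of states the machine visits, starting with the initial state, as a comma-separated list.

Start: S0
  read 'a': S0 --a--> S0
  read 'b': S0 --b--> S0
  read 'a': S0 --a--> S0
  read 'a': S0 --a--> S0
  read 'c': S0 --c--> S0
  read 'c': S0 --c--> S0

Answer: S0, S0, S0, S0, S0, S0, S0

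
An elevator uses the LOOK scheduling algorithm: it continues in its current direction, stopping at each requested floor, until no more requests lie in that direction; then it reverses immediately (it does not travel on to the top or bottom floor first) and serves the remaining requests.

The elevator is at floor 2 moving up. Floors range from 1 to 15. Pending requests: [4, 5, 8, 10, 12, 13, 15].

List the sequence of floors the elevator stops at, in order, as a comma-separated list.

Current: 2, moving UP
Serve above first (ascending): [4, 5, 8, 10, 12, 13, 15]
Then reverse, serve below (descending): []

Answer: 4, 5, 8, 10, 12, 13, 15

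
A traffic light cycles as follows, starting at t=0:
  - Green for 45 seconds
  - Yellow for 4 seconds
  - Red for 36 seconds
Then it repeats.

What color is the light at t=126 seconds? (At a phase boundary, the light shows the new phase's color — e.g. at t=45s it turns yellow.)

Answer: green

Derivation:
Cycle length = 45 + 4 + 36 = 85s
t = 126, phase_t = 126 mod 85 = 41
41 < 45 (green end) → GREEN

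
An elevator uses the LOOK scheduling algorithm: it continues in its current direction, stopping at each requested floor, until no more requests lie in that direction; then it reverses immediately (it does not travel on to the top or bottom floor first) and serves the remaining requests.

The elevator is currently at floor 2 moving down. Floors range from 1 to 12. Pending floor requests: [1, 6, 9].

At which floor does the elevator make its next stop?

Current floor: 2, direction: down
Requests above: [6, 9]
Requests below: [1]
Moving down and requests lie below → nearest below is max([1]) = 1

Answer: 1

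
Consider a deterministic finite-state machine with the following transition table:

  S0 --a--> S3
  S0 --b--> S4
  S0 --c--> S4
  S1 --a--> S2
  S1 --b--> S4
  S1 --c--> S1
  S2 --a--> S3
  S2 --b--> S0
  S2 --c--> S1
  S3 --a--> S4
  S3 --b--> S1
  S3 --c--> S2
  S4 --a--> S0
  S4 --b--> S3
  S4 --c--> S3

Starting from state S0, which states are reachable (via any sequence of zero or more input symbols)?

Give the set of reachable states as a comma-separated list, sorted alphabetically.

Answer: S0, S1, S2, S3, S4

Derivation:
BFS from S0:
  visit S0: S0--a-->S3 (new), S0--b-->S4 (new), S0--c-->S4 (seen)
  visit S3: S3--a-->S4 (seen), S3--b-->S1 (new), S3--c-->S2 (new)
  visit S4: S4--a-->S0 (seen), S4--b-->S3 (seen), S4--c-->S3 (seen)
  visit S1: S1--a-->S2 (seen), S1--b-->S4 (seen), S1--c-->S1 (seen)
  visit S2: S2--a-->S3 (seen), S2--b-->S0 (seen), S2--c-->S1 (seen)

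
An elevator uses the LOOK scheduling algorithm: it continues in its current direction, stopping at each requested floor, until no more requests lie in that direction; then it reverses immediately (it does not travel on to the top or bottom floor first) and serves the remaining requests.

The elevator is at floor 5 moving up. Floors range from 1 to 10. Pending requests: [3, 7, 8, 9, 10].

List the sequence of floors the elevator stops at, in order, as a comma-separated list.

Current: 5, moving UP
Serve above first (ascending): [7, 8, 9, 10]
Then reverse, serve below (descending): [3]

Answer: 7, 8, 9, 10, 3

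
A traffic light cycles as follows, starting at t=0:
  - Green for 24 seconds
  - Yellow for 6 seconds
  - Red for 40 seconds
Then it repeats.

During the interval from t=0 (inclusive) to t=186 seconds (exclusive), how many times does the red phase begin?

Cycle = 24+6+40 = 70s
red phase starts at t = k*70 + 30 for k=0,1,2,...
Need k*70+30 < 186 → k < 2.229
k ∈ {0, ..., 2} → 3 starts

Answer: 3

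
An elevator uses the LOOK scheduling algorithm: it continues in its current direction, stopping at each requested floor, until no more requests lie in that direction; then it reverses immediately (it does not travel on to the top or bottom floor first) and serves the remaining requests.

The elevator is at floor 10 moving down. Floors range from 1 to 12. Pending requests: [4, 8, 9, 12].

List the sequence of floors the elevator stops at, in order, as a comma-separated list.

Current: 10, moving DOWN
Serve below first (descending): [9, 8, 4]
Then reverse, serve above (ascending): [12]

Answer: 9, 8, 4, 12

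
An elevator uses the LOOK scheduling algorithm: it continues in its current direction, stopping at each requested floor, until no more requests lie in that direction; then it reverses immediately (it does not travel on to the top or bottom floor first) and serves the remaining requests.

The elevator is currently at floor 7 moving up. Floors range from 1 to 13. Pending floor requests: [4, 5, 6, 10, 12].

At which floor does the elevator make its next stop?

Answer: 10

Derivation:
Current floor: 7, direction: up
Requests above: [10, 12]
Requests below: [4, 5, 6]
Moving up and requests lie above → nearest above is min([10, 12]) = 10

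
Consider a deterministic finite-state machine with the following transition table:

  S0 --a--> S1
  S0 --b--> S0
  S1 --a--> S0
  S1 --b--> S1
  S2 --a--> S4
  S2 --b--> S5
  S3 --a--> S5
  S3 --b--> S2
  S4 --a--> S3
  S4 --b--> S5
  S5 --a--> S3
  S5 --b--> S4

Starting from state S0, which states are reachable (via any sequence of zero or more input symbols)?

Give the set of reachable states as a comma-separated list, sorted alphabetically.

Answer: S0, S1

Derivation:
BFS from S0:
  visit S0: S0--a-->S1 (new), S0--b-->S0 (seen)
  visit S1: S1--a-->S0 (seen), S1--b-->S1 (seen)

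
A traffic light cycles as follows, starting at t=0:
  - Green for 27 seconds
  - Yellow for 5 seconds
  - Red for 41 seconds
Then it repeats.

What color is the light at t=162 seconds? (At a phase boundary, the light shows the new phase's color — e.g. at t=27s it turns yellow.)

Cycle length = 27 + 5 + 41 = 73s
t = 162, phase_t = 162 mod 73 = 16
16 < 27 (green end) → GREEN

Answer: green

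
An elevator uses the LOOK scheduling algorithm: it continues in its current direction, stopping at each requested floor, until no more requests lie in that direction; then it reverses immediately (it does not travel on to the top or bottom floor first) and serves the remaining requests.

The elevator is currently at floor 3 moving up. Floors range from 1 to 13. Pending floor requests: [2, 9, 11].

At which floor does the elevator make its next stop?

Current floor: 3, direction: up
Requests above: [9, 11]
Requests below: [2]
Moving up and requests lie above → nearest above is min([9, 11]) = 9

Answer: 9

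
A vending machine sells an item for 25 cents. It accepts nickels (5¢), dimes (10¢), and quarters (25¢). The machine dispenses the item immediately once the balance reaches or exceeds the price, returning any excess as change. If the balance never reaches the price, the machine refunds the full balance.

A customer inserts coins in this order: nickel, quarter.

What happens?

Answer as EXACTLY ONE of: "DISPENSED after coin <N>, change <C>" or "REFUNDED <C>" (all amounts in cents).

Answer: DISPENSED after coin 2, change 5

Derivation:
Price: 25¢
Coin 1 (nickel, 5¢): balance = 5¢
Coin 2 (quarter, 25¢): balance = 30¢
  → balance >= price → DISPENSE, change = 30 - 25 = 5¢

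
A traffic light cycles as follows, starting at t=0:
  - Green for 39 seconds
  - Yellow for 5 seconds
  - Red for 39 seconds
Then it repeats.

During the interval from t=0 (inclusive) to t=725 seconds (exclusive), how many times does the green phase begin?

Answer: 9

Derivation:
Cycle = 39+5+39 = 83s
green phase starts at t = k*83 + 0 for k=0,1,2,...
Need k*83+0 < 725 → k < 8.735
k ∈ {0, ..., 8} → 9 starts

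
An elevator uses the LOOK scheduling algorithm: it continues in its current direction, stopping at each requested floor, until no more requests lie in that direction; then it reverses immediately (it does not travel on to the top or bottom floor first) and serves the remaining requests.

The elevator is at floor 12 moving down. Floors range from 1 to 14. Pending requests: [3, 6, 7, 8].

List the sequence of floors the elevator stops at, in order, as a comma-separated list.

Answer: 8, 7, 6, 3

Derivation:
Current: 12, moving DOWN
Serve below first (descending): [8, 7, 6, 3]
Then reverse, serve above (ascending): []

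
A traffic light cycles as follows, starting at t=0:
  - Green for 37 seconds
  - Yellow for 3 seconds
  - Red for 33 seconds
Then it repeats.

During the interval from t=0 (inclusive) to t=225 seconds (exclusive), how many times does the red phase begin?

Cycle = 37+3+33 = 73s
red phase starts at t = k*73 + 40 for k=0,1,2,...
Need k*73+40 < 225 → k < 2.534
k ∈ {0, ..., 2} → 3 starts

Answer: 3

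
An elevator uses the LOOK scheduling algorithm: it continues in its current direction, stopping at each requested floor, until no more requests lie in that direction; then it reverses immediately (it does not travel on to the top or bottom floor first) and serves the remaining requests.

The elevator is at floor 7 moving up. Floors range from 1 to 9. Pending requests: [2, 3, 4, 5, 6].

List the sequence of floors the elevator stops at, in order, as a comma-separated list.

Answer: 6, 5, 4, 3, 2

Derivation:
Current: 7, moving UP
Serve above first (ascending): []
Then reverse, serve below (descending): [6, 5, 4, 3, 2]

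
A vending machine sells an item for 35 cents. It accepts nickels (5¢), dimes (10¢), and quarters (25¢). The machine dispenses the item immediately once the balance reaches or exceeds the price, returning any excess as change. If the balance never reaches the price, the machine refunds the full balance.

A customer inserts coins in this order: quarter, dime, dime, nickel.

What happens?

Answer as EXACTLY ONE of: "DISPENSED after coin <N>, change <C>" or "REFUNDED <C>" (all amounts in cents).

Price: 35¢
Coin 1 (quarter, 25¢): balance = 25¢
Coin 2 (dime, 10¢): balance = 35¢
  → balance >= price → DISPENSE, change = 35 - 35 = 0¢

Answer: DISPENSED after coin 2, change 0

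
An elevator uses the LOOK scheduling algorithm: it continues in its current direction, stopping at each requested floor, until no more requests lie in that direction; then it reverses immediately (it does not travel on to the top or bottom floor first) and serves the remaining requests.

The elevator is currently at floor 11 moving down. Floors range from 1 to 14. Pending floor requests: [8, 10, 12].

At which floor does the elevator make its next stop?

Answer: 10

Derivation:
Current floor: 11, direction: down
Requests above: [12]
Requests below: [8, 10]
Moving down and requests lie below → nearest below is max([8, 10]) = 10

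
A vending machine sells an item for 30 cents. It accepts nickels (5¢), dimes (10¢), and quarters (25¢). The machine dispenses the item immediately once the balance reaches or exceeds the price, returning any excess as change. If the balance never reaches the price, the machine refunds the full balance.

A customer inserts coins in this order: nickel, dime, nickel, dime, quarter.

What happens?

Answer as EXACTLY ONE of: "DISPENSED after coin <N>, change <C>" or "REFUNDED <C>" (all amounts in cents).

Answer: DISPENSED after coin 4, change 0

Derivation:
Price: 30¢
Coin 1 (nickel, 5¢): balance = 5¢
Coin 2 (dime, 10¢): balance = 15¢
Coin 3 (nickel, 5¢): balance = 20¢
Coin 4 (dime, 10¢): balance = 30¢
  → balance >= price → DISPENSE, change = 30 - 30 = 0¢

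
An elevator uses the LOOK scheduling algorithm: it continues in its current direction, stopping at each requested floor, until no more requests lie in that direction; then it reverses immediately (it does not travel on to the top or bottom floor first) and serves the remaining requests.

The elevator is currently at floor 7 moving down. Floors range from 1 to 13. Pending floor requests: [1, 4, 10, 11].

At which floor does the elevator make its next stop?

Current floor: 7, direction: down
Requests above: [10, 11]
Requests below: [1, 4]
Moving down and requests lie below → nearest below is max([1, 4]) = 4

Answer: 4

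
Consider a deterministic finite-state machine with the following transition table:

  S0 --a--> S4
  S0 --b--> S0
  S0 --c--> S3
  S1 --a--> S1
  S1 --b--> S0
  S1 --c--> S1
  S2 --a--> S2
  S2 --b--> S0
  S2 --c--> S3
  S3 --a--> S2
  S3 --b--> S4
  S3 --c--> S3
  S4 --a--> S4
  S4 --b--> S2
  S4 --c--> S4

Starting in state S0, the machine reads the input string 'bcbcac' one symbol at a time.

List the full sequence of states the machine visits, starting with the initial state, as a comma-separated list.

Answer: S0, S0, S3, S4, S4, S4, S4

Derivation:
Start: S0
  read 'b': S0 --b--> S0
  read 'c': S0 --c--> S3
  read 'b': S3 --b--> S4
  read 'c': S4 --c--> S4
  read 'a': S4 --a--> S4
  read 'c': S4 --c--> S4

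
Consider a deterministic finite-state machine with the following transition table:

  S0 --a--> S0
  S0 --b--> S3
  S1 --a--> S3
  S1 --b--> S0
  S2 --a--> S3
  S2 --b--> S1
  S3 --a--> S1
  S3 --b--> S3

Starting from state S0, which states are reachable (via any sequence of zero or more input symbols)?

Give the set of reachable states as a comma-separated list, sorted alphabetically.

Answer: S0, S1, S3

Derivation:
BFS from S0:
  visit S0: S0--a-->S0 (seen), S0--b-->S3 (new)
  visit S3: S3--a-->S1 (new), S3--b-->S3 (seen)
  visit S1: S1--a-->S3 (seen), S1--b-->S0 (seen)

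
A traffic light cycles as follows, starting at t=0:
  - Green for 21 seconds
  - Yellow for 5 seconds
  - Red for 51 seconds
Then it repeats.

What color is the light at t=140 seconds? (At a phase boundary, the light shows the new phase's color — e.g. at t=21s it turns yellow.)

Answer: red

Derivation:
Cycle length = 21 + 5 + 51 = 77s
t = 140, phase_t = 140 mod 77 = 63
63 >= 26 → RED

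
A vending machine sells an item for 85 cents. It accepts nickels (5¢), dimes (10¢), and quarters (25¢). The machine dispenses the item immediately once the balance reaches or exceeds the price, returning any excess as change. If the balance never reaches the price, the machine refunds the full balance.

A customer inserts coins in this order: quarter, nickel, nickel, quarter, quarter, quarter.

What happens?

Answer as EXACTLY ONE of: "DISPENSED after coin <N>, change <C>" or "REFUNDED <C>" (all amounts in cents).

Price: 85¢
Coin 1 (quarter, 25¢): balance = 25¢
Coin 2 (nickel, 5¢): balance = 30¢
Coin 3 (nickel, 5¢): balance = 35¢
Coin 4 (quarter, 25¢): balance = 60¢
Coin 5 (quarter, 25¢): balance = 85¢
  → balance >= price → DISPENSE, change = 85 - 85 = 0¢

Answer: DISPENSED after coin 5, change 0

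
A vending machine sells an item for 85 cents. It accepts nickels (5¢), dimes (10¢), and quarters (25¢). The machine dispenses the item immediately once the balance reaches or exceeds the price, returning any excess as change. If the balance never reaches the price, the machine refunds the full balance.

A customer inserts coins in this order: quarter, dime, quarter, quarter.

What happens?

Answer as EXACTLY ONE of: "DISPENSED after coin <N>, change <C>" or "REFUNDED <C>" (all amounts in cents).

Answer: DISPENSED after coin 4, change 0

Derivation:
Price: 85¢
Coin 1 (quarter, 25¢): balance = 25¢
Coin 2 (dime, 10¢): balance = 35¢
Coin 3 (quarter, 25¢): balance = 60¢
Coin 4 (quarter, 25¢): balance = 85¢
  → balance >= price → DISPENSE, change = 85 - 85 = 0¢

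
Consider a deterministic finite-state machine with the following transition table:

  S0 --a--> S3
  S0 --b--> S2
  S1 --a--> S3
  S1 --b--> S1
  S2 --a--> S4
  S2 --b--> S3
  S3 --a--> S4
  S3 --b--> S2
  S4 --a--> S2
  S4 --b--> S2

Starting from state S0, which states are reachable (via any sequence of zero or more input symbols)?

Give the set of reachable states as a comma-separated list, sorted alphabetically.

BFS from S0:
  visit S0: S0--a-->S3 (new), S0--b-->S2 (new)
  visit S3: S3--a-->S4 (new), S3--b-->S2 (seen)
  visit S2: S2--a-->S4 (seen), S2--b-->S3 (seen)
  visit S4: S4--a-->S2 (seen), S4--b-->S2 (seen)

Answer: S0, S2, S3, S4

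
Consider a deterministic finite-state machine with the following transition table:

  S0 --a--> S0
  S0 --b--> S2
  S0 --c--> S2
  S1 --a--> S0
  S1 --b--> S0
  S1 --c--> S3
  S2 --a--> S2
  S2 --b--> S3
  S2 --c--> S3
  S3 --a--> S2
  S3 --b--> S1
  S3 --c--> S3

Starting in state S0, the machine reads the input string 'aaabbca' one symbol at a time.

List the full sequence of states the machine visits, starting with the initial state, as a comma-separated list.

Start: S0
  read 'a': S0 --a--> S0
  read 'a': S0 --a--> S0
  read 'a': S0 --a--> S0
  read 'b': S0 --b--> S2
  read 'b': S2 --b--> S3
  read 'c': S3 --c--> S3
  read 'a': S3 --a--> S2

Answer: S0, S0, S0, S0, S2, S3, S3, S2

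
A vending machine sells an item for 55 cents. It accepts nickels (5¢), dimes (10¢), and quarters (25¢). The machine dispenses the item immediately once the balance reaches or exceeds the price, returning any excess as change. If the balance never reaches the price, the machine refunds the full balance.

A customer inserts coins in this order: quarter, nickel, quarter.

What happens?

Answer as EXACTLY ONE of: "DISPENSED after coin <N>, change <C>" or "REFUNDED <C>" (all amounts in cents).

Answer: DISPENSED after coin 3, change 0

Derivation:
Price: 55¢
Coin 1 (quarter, 25¢): balance = 25¢
Coin 2 (nickel, 5¢): balance = 30¢
Coin 3 (quarter, 25¢): balance = 55¢
  → balance >= price → DISPENSE, change = 55 - 55 = 0¢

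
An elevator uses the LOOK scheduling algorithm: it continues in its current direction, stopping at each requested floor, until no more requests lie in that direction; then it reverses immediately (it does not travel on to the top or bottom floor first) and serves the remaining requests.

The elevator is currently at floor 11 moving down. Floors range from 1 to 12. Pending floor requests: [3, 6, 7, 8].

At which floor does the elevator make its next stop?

Answer: 8

Derivation:
Current floor: 11, direction: down
Requests above: []
Requests below: [3, 6, 7, 8]
Moving down and requests lie below → nearest below is max([3, 6, 7, 8]) = 8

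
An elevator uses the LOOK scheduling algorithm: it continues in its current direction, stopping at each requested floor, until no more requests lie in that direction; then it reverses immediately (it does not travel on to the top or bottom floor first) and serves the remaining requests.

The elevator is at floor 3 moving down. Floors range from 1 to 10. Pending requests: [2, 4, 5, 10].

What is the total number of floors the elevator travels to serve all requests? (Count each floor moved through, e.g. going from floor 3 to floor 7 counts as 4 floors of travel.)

Start at floor 3 moving down, LOOK stop order: [2, 4, 5, 10]
  3 → 2: |2-3| = 1, total = 1
  2 → 4: |4-2| = 2, total = 3
  4 → 5: |5-4| = 1, total = 4
  5 → 10: |10-5| = 5, total = 9

Answer: 9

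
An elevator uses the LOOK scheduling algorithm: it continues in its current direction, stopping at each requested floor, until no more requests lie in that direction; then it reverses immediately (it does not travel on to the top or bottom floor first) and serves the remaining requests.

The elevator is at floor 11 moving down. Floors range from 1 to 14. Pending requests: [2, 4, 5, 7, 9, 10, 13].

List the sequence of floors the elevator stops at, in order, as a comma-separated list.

Current: 11, moving DOWN
Serve below first (descending): [10, 9, 7, 5, 4, 2]
Then reverse, serve above (ascending): [13]

Answer: 10, 9, 7, 5, 4, 2, 13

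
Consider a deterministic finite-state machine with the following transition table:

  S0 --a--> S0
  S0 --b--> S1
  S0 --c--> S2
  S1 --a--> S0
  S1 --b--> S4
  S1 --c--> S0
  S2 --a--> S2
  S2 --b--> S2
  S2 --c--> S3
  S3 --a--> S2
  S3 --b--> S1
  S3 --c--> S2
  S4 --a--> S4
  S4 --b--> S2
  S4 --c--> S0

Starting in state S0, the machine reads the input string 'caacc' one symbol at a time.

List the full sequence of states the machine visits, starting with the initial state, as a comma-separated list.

Answer: S0, S2, S2, S2, S3, S2

Derivation:
Start: S0
  read 'c': S0 --c--> S2
  read 'a': S2 --a--> S2
  read 'a': S2 --a--> S2
  read 'c': S2 --c--> S3
  read 'c': S3 --c--> S2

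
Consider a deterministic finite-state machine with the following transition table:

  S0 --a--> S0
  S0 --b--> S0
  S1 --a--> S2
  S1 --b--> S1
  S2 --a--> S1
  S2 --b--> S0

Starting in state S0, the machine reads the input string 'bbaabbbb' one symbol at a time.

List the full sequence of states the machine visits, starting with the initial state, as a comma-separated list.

Answer: S0, S0, S0, S0, S0, S0, S0, S0, S0

Derivation:
Start: S0
  read 'b': S0 --b--> S0
  read 'b': S0 --b--> S0
  read 'a': S0 --a--> S0
  read 'a': S0 --a--> S0
  read 'b': S0 --b--> S0
  read 'b': S0 --b--> S0
  read 'b': S0 --b--> S0
  read 'b': S0 --b--> S0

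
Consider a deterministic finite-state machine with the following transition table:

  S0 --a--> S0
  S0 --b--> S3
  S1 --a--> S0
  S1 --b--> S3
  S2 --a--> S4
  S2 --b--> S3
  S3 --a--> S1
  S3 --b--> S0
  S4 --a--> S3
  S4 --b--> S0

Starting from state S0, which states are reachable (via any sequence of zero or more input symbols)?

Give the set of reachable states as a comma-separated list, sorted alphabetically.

BFS from S0:
  visit S0: S0--a-->S0 (seen), S0--b-->S3 (new)
  visit S3: S3--a-->S1 (new), S3--b-->S0 (seen)
  visit S1: S1--a-->S0 (seen), S1--b-->S3 (seen)

Answer: S0, S1, S3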